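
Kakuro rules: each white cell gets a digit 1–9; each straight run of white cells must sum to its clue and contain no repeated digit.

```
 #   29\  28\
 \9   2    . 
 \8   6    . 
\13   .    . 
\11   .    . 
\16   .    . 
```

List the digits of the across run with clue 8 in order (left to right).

6, 2

16 in 2 cells must be {7,9}.
R1C2 = 9 − 2 = 7 completes the 9 across.
R2C2 = 8 − 6 = 2 completes the 8 across.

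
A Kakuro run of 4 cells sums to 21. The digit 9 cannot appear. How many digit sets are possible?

4 distinct digits from 1–9 sum between 10 and 30.
Dropping sets that contain 9.
Enumerating: {1,5,7,8}, {2,4,7,8}, {2,5,6,8}, {3,4,6,8}, {3,5,6,7}.

5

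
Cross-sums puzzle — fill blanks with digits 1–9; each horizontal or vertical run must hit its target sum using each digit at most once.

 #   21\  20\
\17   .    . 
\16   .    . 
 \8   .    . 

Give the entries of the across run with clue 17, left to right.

9 8

17 in 2 cells must be {8,9}; 16 in 2 cells must be {7,9}.
Nothing is forced directly, so branch on R1C1, whose candidates are 8 or 9. If R1C1 = 8: that forces R1C2 = 9, R2C2 = 7, after which R3C2 would have to be in {1,2,3,5,6,7} for the 8 across but in {4} for the 20 down — contradiction. So R1C1 = 9.
R1C2 = 17 − 9 = 8 completes the 17 across.
Given what's placed, R2C1 must be 7 to fit the 16 across and 21 down.
R2C2 = 16 − 7 = 9 completes the 16 across.
R3C1 = 21 − 16 = 5 completes the 21 down.
R3C2 = 8 − 5 = 3 completes the 8 across.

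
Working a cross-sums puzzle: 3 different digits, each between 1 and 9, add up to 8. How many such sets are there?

2

3 distinct digits from 1–9 sum between 6 and 24.
Enumerating: {1,2,5}, {1,3,4}.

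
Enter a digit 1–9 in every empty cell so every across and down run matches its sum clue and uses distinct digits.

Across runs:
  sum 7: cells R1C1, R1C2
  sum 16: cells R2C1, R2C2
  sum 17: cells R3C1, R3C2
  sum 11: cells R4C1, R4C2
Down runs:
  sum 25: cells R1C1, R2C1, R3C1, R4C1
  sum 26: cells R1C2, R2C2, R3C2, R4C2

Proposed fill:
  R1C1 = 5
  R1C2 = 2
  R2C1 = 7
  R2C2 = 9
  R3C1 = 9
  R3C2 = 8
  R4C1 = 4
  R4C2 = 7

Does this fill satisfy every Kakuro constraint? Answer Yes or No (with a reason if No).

Across: 5+2=7; 7+9=16; 9+8=17; 4+7=11. Down: 5+7+9+4=25; 2+9+8+7=26. No digit repeats within any run.

Yes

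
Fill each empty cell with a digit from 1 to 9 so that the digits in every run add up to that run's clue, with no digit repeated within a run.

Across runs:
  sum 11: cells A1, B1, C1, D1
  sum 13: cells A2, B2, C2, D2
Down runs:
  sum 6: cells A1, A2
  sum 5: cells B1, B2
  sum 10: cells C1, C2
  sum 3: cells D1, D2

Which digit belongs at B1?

11 in 4 cells must be {1,2,3,5}; 3 in 2 cells must be {1,2}.
Nothing is forced directly, so branch on C1, whose candidates are 1 or 2 or 3. If C1 = 1: that forces D1 = 2, after which C2 would have to be in {1,2,3,4,5,6,7} for the 13 across but in {9} for the 10 down — contradiction. If C1 = 2: that forces D1 = 1, after which C2 would have to be in {1,2,3,4,5,6,7} for the 13 across but in {8} for the 10 down — contradiction. So C1 = 3.
C2 = 10 − 3 = 7 completes the 10 down.
Nothing is forced directly, so branch on A2, whose candidates are 1 or 2. If A2 = 2: then A1 would have to be in {1,2,5} for the 11 across but in {4} for the 6 down — contradiction. So A2 = 1.
A1 = 6 − 1 = 5 completes the 6 down.
D2 = 2: the only remaining digit allowed by both the 13 across and the 3 down.
D1 = 3 − 2 = 1 completes the 3 down.
B2 = 13 − 10 = 3 completes the 13 across.
B1 = 11 − 9 = 2 completes the 11 across.

2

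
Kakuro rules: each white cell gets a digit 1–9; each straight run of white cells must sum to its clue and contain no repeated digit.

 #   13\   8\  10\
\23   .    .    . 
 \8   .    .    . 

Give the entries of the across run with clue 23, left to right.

8 6 9

23 in 3 cells must be {6,8,9}.
The 23 across and the 8 down share only 6, so R1C2 = 6.
R2C2 = 8 − 6 = 2 completes the 8 down.
Given what's placed, R2C3 must be 1 to fit the 8 across and 10 down.
R1C3 = 10 − 1 = 9 completes the 10 down.
R2C1 = 8 − 3 = 5 completes the 8 across.
R1C1 = 23 − 15 = 8 completes the 23 across.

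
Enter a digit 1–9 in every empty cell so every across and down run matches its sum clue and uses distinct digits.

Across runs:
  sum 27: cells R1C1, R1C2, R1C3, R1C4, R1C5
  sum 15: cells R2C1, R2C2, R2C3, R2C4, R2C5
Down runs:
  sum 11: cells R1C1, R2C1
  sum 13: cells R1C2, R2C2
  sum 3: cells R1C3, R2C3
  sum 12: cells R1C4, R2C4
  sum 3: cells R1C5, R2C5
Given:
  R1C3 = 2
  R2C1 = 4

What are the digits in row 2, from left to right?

15 in 5 cells must be {1,2,3,4,5}; 3 in 2 cells must be {1,2}.
R1C1 = 11 − 4 = 7 completes the 11 down.
Given what's placed, R1C5 must be 1 to fit the 27 across and 3 down.
Given what's placed, R2C2 must be 5 to fit the 15 across and 13 down.
R2C3 = 3 − 2 = 1 completes the 3 down.
Given what's placed, R2C4 must be 3 to fit the 15 across and 12 down.
R2C5 = 15 − 13 = 2 completes the 15 across.

4 5 1 3 2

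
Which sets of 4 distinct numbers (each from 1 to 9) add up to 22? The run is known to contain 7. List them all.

{1,5,7,9}; {1,6,7,8}; {2,4,7,9}; {2,5,7,8}; {3,4,7,8}; {4,5,6,7}

4 distinct digits from 1–9 sum between 10 and 30.
Keeping only sets containing 7.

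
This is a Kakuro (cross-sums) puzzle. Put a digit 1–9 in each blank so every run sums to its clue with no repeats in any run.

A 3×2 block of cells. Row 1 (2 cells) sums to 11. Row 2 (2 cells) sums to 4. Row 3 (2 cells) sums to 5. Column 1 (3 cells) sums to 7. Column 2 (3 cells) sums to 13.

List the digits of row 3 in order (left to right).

4 1

4 in 2 cells must be {1,3}; 7 in 3 cells must be {1,2,4}.
The 4 across and the 7 down share only 1, so (2,1) = 1.
(2,2) = 4 − 1 = 3 completes the 4 across.
Nothing is forced directly, so branch on (1,1), whose candidates are 2 or 4. If (1,1) = 4: then (1,2) would have to be in {7} for the 11 across but in {1,2,4,6,8,9} for the 13 down — contradiction. So (1,1) = 2.
(1,2) = 11 − 2 = 9 completes the 11 across.
(3,1) = 7 − 3 = 4 completes the 7 down.
(3,2) = 5 − 4 = 1 completes the 5 across.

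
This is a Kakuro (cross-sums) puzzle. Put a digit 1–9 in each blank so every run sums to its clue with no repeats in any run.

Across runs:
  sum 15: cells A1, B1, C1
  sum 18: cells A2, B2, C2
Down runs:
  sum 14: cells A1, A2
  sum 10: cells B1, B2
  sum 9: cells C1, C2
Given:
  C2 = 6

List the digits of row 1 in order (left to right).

C1 = 9 − 6 = 3 completes the 9 down.
No cell is forced outright now. A1 can only be 5 or 8 (the digits allowed by both its 15 across and its 14 down). If A1 = 8: that forces B1 = 4, after which A2 would have to be in {3,4,5,7,8,9} for the 18 across but in {6} for the 14 down — contradiction. So A1 = 5.
B1 = 15 − 8 = 7 completes the 15 across.
A2 = 14 − 5 = 9 completes the 14 down.
B2 = 18 − 15 = 3 completes the 18 across.

5 7 3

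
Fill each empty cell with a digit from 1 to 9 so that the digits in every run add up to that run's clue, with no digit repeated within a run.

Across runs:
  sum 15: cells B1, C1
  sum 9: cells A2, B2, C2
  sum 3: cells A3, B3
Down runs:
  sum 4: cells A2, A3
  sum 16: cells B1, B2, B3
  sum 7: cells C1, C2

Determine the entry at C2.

1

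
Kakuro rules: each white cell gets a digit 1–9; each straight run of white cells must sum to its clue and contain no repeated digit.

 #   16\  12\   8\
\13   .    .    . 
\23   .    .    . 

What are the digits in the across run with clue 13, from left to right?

7 4 2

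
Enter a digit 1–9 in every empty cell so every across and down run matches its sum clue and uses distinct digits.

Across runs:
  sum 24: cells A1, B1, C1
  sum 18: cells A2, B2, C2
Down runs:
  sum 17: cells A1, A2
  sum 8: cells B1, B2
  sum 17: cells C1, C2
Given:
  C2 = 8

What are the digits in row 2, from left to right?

9 1 8

24 in 3 cells must be {7,8,9}; 17 in 2 cells must be {8,9}.
B1 = 7: only digit in both the 24-across and 8-down candidate sets.
C1 = 17 − 8 = 9 completes the 17 down.
Given what's placed, A2 must be 9 to fit the 18 across and 17 down.
B2 = 18 − 17 = 1 completes the 18 across.
A1 = 24 − 16 = 8 completes the 24 across.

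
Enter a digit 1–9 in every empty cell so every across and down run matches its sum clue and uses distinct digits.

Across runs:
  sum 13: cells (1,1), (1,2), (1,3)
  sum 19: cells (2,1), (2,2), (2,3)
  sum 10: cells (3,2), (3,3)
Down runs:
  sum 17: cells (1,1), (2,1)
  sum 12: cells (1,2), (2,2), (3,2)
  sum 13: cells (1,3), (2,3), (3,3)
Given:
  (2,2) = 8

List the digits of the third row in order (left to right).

3 7

17 in 2 cells must be {8,9}.
(2,1) = 9: the only remaining digit allowed by both the 19 across and the 17 down.
(2,3) = 19 − 17 = 2 completes the 19 across.
(1,1) = 17 − 9 = 8 completes the 17 down.
No cell is forced outright now. (1,2) can only be 1 or 3 (the digits allowed by both its 13 across and its 12 down). If (1,2) = 3: then (1,3) would have to be in {2} for the 13 across but in {3,4,5,6,7,8} for the 13 down — contradiction. So (1,2) = 1.
(1,3) = 13 − 9 = 4 completes the 13 across.
(3,2) = 12 − 9 = 3 completes the 12 down.
(3,3) = 10 − 3 = 7 completes the 10 across.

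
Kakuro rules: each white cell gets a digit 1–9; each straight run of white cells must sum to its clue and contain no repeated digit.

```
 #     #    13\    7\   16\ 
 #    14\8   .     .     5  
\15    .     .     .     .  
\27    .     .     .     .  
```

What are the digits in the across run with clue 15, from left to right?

8 4 1 2

7 in 3 cells must be {1,2,4}.
Only 4 fits R3C3 under both its across sum 27 and down sum 7.
Nothing is forced directly, so branch on R3C2, whose candidates are 6 or 8 or 9. If R3C2 = 6: that forces R1C2 = 2, R1C3 = 1, R2C2 = 5, R2C3 = 2, R2C4 = 7, after which R3C4 would have to be in {8,9} for the 27 across but in {4} for the 16 down — contradiction. If R3C2 = 9: that forces R1C2 = 1, R1C3 = 2, R2C2 = 3, R2C3 = 1, R3C4 = 8, after which R2C4 would have to be in {2,4,5,6,7,9} for the 15 across but in {3} for the 16 down — contradiction. So R3C2 = 8.
Given what's placed, R3C4 must be 9 to fit the 27 across and 16 down.
R2C4 = 16 − 14 = 2 completes the 16 down.
R3C1 = 27 − 21 = 6 completes the 27 across.
R2C1 = 14 − 6 = 8 completes the 14 down.
Given what's placed, R2C3 must be 1 to fit the 15 across and 7 down.
R1C3 = 7 − 5 = 2 completes the 7 down.
R2C2 = 15 − 11 = 4 completes the 15 across.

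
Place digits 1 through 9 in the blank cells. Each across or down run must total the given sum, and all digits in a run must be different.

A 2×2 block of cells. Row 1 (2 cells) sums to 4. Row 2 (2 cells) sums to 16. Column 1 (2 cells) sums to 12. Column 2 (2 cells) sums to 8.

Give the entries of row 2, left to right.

9, 7

4 in 2 cells must be {1,3}; 16 in 2 cells must be {7,9}.
The 4 across and the 12 down share only 3, so (1,1) = 3.
(1,2) = 4 − 3 = 1 completes the 4 across.
(2,1) = 12 − 3 = 9 completes the 12 down.
(2,2) = 16 − 9 = 7 completes the 16 across.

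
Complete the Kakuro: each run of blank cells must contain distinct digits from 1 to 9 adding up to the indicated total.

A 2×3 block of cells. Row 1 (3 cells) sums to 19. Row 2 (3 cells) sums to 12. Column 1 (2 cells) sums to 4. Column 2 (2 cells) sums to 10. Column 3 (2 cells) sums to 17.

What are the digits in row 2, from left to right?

1, 3, 8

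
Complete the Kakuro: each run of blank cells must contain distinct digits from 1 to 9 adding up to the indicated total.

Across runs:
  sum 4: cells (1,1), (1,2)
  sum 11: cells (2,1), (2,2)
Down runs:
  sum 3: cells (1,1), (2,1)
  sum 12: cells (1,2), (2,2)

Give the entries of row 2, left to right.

4 in 2 cells must be {1,3}; 3 in 2 cells must be {1,2}.
The 4 across and the 3 down share only 1, so (1,1) = 1.
(1,2) = 4 − 1 = 3 completes the 4 across.
(2,1) = 3 − 1 = 2 completes the 3 down.
(2,2) = 11 − 2 = 9 completes the 11 across.

2 9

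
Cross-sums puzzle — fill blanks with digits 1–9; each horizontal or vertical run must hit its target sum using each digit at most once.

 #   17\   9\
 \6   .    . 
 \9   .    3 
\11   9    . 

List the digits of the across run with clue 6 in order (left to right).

R2C1 = 9 − 3 = 6 completes the 9 across.
R3C2 = 11 − 9 = 2 completes the 11 across.
R1C1 = 17 − 15 = 2 completes the 17 down.
R1C2 = 6 − 2 = 4 completes the 6 across.

2 4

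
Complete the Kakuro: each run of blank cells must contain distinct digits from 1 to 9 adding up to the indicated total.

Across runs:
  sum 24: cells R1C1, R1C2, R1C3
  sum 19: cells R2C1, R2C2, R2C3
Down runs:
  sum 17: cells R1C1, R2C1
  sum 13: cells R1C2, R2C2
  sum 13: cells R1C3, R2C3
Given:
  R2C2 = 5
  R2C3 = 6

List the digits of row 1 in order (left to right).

9 8 7

24 in 3 cells must be {7,8,9}; 17 in 2 cells must be {8,9}.
R1C2 = 13 − 5 = 8 completes the 13 down.
R1C3 = 13 − 6 = 7 completes the 13 down.
R2C1 = 19 − 11 = 8 completes the 19 across.
R1C1 = 24 − 15 = 9 completes the 24 across.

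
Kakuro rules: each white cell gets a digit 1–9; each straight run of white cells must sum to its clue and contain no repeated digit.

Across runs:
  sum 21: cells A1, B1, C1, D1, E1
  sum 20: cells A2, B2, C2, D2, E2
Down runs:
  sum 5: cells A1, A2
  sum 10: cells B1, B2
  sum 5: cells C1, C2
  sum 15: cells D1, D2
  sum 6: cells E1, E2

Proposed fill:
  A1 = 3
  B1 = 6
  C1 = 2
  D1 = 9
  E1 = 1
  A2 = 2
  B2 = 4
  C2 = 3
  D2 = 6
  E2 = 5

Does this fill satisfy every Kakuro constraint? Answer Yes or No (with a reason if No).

Across: 3+6+2+9+1=21; 2+4+3+6+5=20. Down: 3+2=5; 6+4=10; 2+3=5; 9+6=15; 1+5=6. No digit repeats within any run.

Yes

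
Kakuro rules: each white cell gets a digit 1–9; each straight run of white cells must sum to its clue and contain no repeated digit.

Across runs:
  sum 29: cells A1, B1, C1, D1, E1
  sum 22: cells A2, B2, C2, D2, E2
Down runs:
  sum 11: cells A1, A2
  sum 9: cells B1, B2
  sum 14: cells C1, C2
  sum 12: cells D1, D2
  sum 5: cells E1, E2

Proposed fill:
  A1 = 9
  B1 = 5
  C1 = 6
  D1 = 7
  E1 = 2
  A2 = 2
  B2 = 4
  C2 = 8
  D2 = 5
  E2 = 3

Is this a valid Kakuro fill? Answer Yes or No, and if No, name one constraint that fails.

Across: 9+5+6+7+2=29; 2+4+8+5+3=22. Down: 9+2=11; 5+4=9; 6+8=14; 7+5=12; 2+3=5. No digit repeats within any run.

Yes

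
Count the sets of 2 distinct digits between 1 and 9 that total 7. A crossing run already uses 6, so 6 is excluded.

2

2 distinct digits from 1–9 sum between 3 and 17.
Dropping sets that contain 6.
Enumerating: {2,5}, {3,4}.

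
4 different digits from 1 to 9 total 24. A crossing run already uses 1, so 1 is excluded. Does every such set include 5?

No

Counterexample: {2,6,7,9} sums to 24 under that restriction without using 5.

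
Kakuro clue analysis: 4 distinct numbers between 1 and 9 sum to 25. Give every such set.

{1,7,8,9}; {2,6,8,9}; {3,5,8,9}; {3,6,7,9}; {4,5,7,9}; {4,6,7,8}

4 distinct digits from 1–9 sum between 10 and 30.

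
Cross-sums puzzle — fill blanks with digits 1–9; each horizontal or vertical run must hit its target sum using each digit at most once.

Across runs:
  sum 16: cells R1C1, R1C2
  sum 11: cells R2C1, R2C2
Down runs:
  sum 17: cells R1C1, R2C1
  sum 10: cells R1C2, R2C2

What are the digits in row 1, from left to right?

16 in 2 cells must be {7,9}; 17 in 2 cells must be {8,9}.
The 16 across and the 17 down share only 9, so R1C1 = 9.
R1C2 = 16 − 9 = 7 completes the 16 across.
R2C1 = 17 − 9 = 8 completes the 17 down.
R2C2 = 11 − 8 = 3 completes the 11 across.

9, 7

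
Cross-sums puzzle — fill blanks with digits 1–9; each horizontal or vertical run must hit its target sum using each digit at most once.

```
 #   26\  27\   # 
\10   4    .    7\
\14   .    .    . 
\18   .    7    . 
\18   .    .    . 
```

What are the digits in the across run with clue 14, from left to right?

7 in 3 cells must be {1,2,4}.
R1C2 = 10 − 4 = 6 completes the 10 across.
Given what's placed, R3C3 must be 2 to fit the 18 across and 7 down.
R3C1 = 18 − 9 = 9 completes the 18 across.
No cell is forced outright now. R2C2 can only be 5 or 9 (the digits allowed by both its 14 across and its 27 down). If R2C2 = 9: then R2C1 would have to be in {1,2,3,4} for the 14 across but in {5,6,7,8} for the 26 down — contradiction. So R2C2 = 5.
R2C3 = 1: the only remaining digit allowed by both the 14 across and the 7 down.
R4C2 = 27 − 18 = 9 completes the 27 down.
R4C3 = 7 − 3 = 4 completes the 7 down.
R2C1 = 14 − 6 = 8 completes the 14 across.

8 5 1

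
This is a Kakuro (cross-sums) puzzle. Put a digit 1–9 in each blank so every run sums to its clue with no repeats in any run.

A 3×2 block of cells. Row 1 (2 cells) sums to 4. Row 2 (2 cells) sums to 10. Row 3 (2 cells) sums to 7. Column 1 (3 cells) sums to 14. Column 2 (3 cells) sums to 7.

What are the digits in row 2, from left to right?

6 4

4 in 2 cells must be {1,3}; 7 in 3 cells must be {1,2,4}.
The 4 across and the 7 down share only 1, so (1,2) = 1.
(1,1) = 4 − 1 = 3 completes the 4 across.
Nothing is forced directly, so branch on (2,2), whose candidates are 2 or 4. If (2,2) = 2: then (2,1) would have to be in {8} for the 10 across but in {2,4,5,6,7,9} for the 14 down — contradiction. So (2,2) = 4.
(2,1) = 10 − 4 = 6 completes the 10 across.
(3,1) = 14 − 9 = 5 completes the 14 down.
(3,2) = 7 − 5 = 2 completes the 7 across.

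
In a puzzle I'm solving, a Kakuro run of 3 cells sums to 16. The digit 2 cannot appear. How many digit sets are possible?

3 distinct digits from 1–9 sum between 6 and 24.
Dropping sets that contain 2.
Enumerating: {1,6,9}, {1,7,8}, {3,4,9}, {3,5,8}, {3,6,7}, {4,5,7}.

6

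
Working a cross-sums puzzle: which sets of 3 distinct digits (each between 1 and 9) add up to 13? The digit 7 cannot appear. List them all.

{1,3,9}; {1,4,8}; {2,3,8}; {2,5,6}; {3,4,6}

3 distinct digits from 1–9 sum between 6 and 24.
Dropping sets that contain 7.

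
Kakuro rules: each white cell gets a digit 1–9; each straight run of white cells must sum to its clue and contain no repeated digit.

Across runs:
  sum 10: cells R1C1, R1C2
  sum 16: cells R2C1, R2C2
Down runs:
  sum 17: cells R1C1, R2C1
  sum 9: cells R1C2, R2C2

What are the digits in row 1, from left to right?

8, 2

16 in 2 cells must be {7,9}; 17 in 2 cells must be {8,9}.
The 16 across and the 17 down share only 9, so R2C1 = 9.
R2C2 = 16 − 9 = 7 completes the 16 across.
R1C1 = 17 − 9 = 8 completes the 17 down.
R1C2 = 10 − 8 = 2 completes the 10 across.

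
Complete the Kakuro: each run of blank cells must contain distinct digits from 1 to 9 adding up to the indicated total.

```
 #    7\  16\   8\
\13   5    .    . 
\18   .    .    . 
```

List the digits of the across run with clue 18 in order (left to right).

16 in 2 cells must be {7,9}.
Given what's placed, R1C2 must be 7 to fit the 13 across and 16 down.
R1C3 = 13 − 12 = 1 completes the 13 across.
R2C1 = 7 − 5 = 2 completes the 7 down.
R2C2 = 16 − 7 = 9 completes the 16 down.
R2C3 = 18 − 11 = 7 completes the 18 across.

2, 9, 7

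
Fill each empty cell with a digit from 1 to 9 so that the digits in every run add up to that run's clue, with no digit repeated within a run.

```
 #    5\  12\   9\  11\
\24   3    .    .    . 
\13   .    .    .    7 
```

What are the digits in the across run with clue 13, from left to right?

R1C4 = 11 − 7 = 4 completes the 11 down.
R2C1 = 5 − 3 = 2 completes the 5 down.
Given what's placed, R2C2 must be 3 to fit the 13 across and 12 down.
R2C3 = 13 − 12 = 1 completes the 13 across.
R1C2 = 12 − 3 = 9 completes the 12 down.
R1C3 = 24 − 16 = 8 completes the 24 across.

2 3 1 7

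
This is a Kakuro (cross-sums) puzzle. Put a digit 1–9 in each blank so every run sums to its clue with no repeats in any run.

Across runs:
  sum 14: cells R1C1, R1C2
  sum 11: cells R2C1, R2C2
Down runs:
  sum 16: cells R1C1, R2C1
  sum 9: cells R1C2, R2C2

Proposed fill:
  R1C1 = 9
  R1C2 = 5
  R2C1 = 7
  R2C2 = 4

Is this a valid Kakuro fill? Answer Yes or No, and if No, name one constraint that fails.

Yes

Across: 9+5=14; 7+4=11. Down: 9+7=16; 5+4=9. No digit repeats within any run.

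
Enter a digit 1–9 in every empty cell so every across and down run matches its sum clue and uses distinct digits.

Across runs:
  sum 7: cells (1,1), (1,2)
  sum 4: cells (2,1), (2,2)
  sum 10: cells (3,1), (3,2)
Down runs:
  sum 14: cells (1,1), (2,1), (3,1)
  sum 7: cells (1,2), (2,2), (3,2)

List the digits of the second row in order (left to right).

3 1

4 in 2 cells must be {1,3}; 7 in 3 cells must be {1,2,4}.
The 4 across and the 7 down share only 1, so (2,2) = 1.
(2,1) = 4 − 1 = 3 completes the 4 across.
Nothing is forced directly, so branch on (1,2), whose candidates are 2 or 4. If (1,2) = 4: then (1,1) would have to be in {3} for the 7 across but in {2,4,5,6,7,9} for the 14 down — contradiction. So (1,2) = 2.
(1,1) = 7 − 2 = 5 completes the 7 across.
(3,1) = 14 − 8 = 6 completes the 14 down.
(3,2) = 10 − 6 = 4 completes the 10 across.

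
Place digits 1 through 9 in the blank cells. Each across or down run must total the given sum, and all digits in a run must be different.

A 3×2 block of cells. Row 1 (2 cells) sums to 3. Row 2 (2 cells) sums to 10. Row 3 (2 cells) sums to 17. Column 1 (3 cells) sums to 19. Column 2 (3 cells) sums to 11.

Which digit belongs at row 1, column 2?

3 in 2 cells must be {1,2}; 17 in 2 cells must be {8,9}.
The 3 across and the 19 down share only 2, so (1,1) = 2.
(1,2) = 3 − 2 = 1 completes the 3 across.
Given what's placed, (3,2) must be 8 to fit the 17 across and 11 down.
(2,2) = 11 − 9 = 2 completes the 11 down.
(3,1) = 17 − 8 = 9 completes the 17 across.
(2,1) = 10 − 2 = 8 completes the 10 across.

1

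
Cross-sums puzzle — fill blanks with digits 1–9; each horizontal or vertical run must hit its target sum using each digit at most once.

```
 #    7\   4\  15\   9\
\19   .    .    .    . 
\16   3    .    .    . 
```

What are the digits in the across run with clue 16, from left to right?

3, 1, 8, 4

4 in 2 cells must be {1,3}.
R1C1 = 7 − 3 = 4 completes the 7 down.
R2C2 = 1: the only remaining digit allowed by both the 16 across and the 4 down.
R1C2 = 4 − 1 = 3 completes the 4 down.
Given what's placed, R1C3 must be 7 to fit the 19 across and 15 down.
R1C4 = 19 − 14 = 5 completes the 19 across.
R2C3 = 15 − 7 = 8 completes the 15 down.
R2C4 = 16 − 12 = 4 completes the 16 across.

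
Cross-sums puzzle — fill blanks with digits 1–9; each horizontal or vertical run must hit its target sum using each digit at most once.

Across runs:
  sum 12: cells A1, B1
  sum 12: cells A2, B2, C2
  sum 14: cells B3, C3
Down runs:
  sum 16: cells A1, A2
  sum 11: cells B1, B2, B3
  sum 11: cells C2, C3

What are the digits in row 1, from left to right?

16 in 2 cells must be {7,9}.
Nothing is forced directly, so branch on A1, whose candidates are 7 or 9. If A1 = 7: that forces B1 = 5, A2 = 9, B2 = 2, after which C2 would have to be in {1} for the 12 across but in {2,3,4,5,6,7,8,9} for the 11 down — contradiction. So A1 = 9.
B1 = 12 − 9 = 3 completes the 12 across.
A2 = 16 − 9 = 7 completes the 16 down.
B3 = 6: the only remaining digit allowed by both the 14 across and the 11 down.
C3 = 14 − 6 = 8 completes the 14 across.
B2 = 11 − 9 = 2 completes the 11 down.
C2 = 12 − 9 = 3 completes the 12 across.

9 3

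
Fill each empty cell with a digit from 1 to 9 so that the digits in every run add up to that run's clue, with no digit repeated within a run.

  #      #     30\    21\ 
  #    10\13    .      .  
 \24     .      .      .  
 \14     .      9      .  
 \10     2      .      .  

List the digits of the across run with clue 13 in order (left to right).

6 7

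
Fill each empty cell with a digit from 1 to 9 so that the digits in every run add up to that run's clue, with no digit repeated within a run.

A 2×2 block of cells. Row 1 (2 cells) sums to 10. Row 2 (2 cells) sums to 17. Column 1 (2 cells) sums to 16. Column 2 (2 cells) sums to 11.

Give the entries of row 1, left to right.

7 3

17 in 2 cells must be {8,9}; 16 in 2 cells must be {7,9}.
The 17 across and the 16 down share only 9, so (2,1) = 9.
(2,2) = 17 − 9 = 8 completes the 17 across.
(1,1) = 16 − 9 = 7 completes the 16 down.
(1,2) = 10 − 7 = 3 completes the 10 across.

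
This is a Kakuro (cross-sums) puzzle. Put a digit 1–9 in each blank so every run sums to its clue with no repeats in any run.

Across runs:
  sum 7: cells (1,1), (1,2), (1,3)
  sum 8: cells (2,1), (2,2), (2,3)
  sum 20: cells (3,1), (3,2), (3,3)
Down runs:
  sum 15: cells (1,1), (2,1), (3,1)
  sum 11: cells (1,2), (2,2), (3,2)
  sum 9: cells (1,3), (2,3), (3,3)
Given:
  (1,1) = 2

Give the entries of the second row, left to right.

7 in 3 cells must be {1,2,4}.
No cell is forced outright now. (1,2) can only be 1 or 4 (the digits allowed by both its 7 across and its 11 down). If (1,2) = 1: that forces (1,3) = 4, (3,3) = 3, (2,3) = 2, (3,2) = 8, (2,1) = 5, after which (2,2) would have to be in {1} for the 8 across but in {2} for the 11 down — contradiction. So (1,2) = 4.
(1,3) = 7 − 6 = 1 completes the 7 across.
Nothing is forced directly, so branch on (3,2), whose candidates are 5 or 6. If (3,2) = 5: that forces (2,2) = 2, (2,3) = 5, after which (3,3) would have to be in {6,7,8,9} for the 20 across but in {3} for the 9 down — contradiction. So (3,2) = 6.
(2,2) = 11 − 10 = 1 completes the 11 down.
(3,3) = 5: the only remaining digit allowed by both the 20 across and the 9 down.
(2,3) = 9 − 6 = 3 completes the 9 down.
(3,1) = 20 − 11 = 9 completes the 20 across.
(2,1) = 8 − 4 = 4 completes the 8 across.

4, 1, 3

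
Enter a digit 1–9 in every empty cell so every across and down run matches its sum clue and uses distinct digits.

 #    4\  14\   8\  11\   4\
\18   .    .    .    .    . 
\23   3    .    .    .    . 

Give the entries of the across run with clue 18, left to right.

1 5 2 7 3

4 in 2 cells must be {1,3}.
R1C1 = 4 − 3 = 1 completes the 4 down.
R1C5 = 3: the only remaining digit allowed by both the 18 across and the 4 down.
R2C5 = 4 − 3 = 1 completes the 4 down.
No cell is forced outright now. R1C2 can only be 5 or 8 (the digits allowed by both its 18 across and its 14 down). If R1C2 = 8: that forces R1C3 = 2, R1C4 = 4, R2C2 = 6, after which R2C3 would have to be in {4,5,8,9} for the 23 across but in {6} for the 8 down — contradiction. So R1C2 = 5.
R2C2 = 14 − 5 = 9 completes the 14 down.
Nothing is forced directly, so branch on R2C3, whose candidates are 2 or 6. If R2C3 = 2: then R1C3 would have to be in {2,7} for the 18 across but in {6} for the 8 down — contradiction. So R2C3 = 6.
R1C3 = 8 − 6 = 2 completes the 8 down.
R1C4 = 18 − 11 = 7 completes the 18 across.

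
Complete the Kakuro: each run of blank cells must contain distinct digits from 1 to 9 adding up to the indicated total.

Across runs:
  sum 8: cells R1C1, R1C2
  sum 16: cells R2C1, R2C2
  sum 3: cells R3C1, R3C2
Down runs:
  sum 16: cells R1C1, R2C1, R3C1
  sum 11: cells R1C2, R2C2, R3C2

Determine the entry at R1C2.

16 in 2 cells must be {7,9}; 3 in 2 cells must be {1,2}.
The 16 across and the 11 down share only 7, so R2C2 = 7.
Given what's placed, R3C2 must be 1 to fit the 3 across and 11 down.
R1C2 = 11 − 8 = 3 completes the 11 down.
R2C1 = 16 − 7 = 9 completes the 16 across.
R3C1 = 3 − 1 = 2 completes the 3 across.
R1C1 = 8 − 3 = 5 completes the 8 across.

3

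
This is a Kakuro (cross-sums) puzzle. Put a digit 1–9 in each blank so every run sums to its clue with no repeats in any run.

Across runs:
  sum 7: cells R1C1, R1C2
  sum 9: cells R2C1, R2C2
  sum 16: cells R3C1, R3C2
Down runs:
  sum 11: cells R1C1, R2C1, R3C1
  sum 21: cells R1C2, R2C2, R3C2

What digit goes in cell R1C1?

16 in 2 cells must be {7,9}.
The 16 across and the 11 down share only 7, so R3C1 = 7.
R3C2 = 16 − 7 = 9 completes the 16 across.
Nothing is forced directly, so branch on R1C1, whose candidates are 1 or 3. If R1C1 = 1: then R1C2 would have to be in {6} for the 7 across but in {4,5,7,8} for the 21 down — contradiction. So R1C1 = 3.
R1C2 = 7 − 3 = 4 completes the 7 across.
R2C1 = 11 − 10 = 1 completes the 11 down.
R2C2 = 9 − 1 = 8 completes the 9 across.

3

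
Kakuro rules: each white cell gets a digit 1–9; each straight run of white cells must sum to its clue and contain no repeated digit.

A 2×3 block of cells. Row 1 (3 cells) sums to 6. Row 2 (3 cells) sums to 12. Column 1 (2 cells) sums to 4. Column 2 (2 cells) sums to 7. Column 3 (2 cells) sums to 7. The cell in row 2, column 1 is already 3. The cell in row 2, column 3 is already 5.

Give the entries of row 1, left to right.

1 3 2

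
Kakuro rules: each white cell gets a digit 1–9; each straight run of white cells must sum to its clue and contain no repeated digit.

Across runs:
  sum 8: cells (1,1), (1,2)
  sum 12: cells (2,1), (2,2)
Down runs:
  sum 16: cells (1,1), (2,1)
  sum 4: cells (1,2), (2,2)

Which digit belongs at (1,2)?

1

16 in 2 cells must be {7,9}; 4 in 2 cells must be {1,3}.
The 8 across and the 16 down share only 7, so (1,1) = 7.
(1,2) = 8 − 7 = 1 completes the 8 across.
(2,1) = 16 − 7 = 9 completes the 16 down.
(2,2) = 12 − 9 = 3 completes the 12 across.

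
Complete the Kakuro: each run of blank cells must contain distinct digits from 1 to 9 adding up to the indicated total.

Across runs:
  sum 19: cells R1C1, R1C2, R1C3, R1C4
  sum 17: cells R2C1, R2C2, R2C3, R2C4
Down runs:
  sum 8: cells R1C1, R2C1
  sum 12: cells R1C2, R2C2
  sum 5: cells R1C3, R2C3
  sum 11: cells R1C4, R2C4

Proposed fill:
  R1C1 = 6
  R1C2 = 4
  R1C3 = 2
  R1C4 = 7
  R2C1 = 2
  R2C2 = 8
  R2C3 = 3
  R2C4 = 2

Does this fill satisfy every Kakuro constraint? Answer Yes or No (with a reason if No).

No — the down run R1C4–R2C4 sums to 9, not 11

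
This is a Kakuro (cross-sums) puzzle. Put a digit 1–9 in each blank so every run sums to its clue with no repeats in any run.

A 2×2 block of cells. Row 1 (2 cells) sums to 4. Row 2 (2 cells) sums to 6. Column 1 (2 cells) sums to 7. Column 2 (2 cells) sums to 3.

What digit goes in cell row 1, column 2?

4 in 2 cells must be {1,3}; 3 in 2 cells must be {1,2}.
The 4 across and the 3 down share only 1, so (1,2) = 1.
(2,2) = 3 − 1 = 2 completes the 3 down.
(1,1) = 4 − 1 = 3 completes the 4 across.
(2,1) = 6 − 2 = 4 completes the 6 across.

1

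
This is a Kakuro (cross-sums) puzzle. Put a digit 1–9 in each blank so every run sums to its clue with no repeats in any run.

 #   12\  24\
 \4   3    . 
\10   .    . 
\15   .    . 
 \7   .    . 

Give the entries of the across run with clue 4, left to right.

3 1

4 in 2 cells must be {1,3}.
R1C2 = 4 − 3 = 1 completes the 4 across.
R3C1 = 6: the only remaining digit allowed by both the 15 across and the 12 down.
R3C2 = 15 − 6 = 9 completes the 15 across.
Given what's placed, R4C2 must be 6 to fit the 7 across and 24 down.
R2C2 = 24 − 16 = 8 completes the 24 down.
R4C1 = 7 − 6 = 1 completes the 7 across.
R2C1 = 10 − 8 = 2 completes the 10 across.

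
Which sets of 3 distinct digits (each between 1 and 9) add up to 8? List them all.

{1,2,5}; {1,3,4}

3 distinct digits from 1–9 sum between 6 and 24.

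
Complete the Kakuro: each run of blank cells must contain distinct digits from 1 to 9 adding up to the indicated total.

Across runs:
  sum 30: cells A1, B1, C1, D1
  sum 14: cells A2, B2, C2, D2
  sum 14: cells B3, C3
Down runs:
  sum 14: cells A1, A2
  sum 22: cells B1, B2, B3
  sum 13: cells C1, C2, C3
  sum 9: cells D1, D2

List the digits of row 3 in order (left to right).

30 in 4 cells must be {6,7,8,9}.
Nothing is forced directly, so branch on A1, whose candidates are 6 or 8 or 9. If A1 = 6: that forces A2 = 8, after which B2 would have to be in {1,2,3} for the 14 across but in {5,6,7,8,9} for the 22 down — contradiction. If A1 = 8: that forces A2 = 6, B2 = 5, B1 = 9, B3 = 8, C3 = 6, after which C1 would have to be in {6,7} for the 30 across but in {2,3,4,5} for the 13 down — contradiction. So A1 = 9.
A2 = 14 − 9 = 5 completes the 14 down.
Given what's placed, B2 must be 6 to fit the 14 across and 22 down.
B3 = 9: the only remaining digit allowed by both the 14 across and the 22 down.
C3 = 14 − 9 = 5 completes the 14 across.

9 5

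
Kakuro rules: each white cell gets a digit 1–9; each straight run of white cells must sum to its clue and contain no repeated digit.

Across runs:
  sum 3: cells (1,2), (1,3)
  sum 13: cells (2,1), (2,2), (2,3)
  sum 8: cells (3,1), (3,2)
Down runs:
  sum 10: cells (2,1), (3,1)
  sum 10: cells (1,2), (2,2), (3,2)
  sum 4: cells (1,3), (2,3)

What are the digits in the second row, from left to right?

3 in 2 cells must be {1,2}; 4 in 2 cells must be {1,3}.
The 3 across and the 4 down share only 1, so (1,3) = 1.
(2,3) = 4 − 1 = 3 completes the 4 down.
(1,2) = 3 − 1 = 2 completes the 3 across.
(2,2) = 1: the only remaining digit allowed by both the 13 across and the 10 down.
(3,2) = 10 − 3 = 7 completes the 10 down.
(2,1) = 13 − 4 = 9 completes the 13 across.
(3,1) = 8 − 7 = 1 completes the 8 across.

9, 1, 3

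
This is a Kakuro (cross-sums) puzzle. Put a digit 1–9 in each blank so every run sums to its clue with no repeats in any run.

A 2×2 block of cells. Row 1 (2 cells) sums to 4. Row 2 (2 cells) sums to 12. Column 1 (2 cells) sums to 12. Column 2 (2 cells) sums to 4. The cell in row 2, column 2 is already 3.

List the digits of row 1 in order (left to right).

4 in 2 cells must be {1,3}.
Intersecting the 4 across with the 12 down forces (1,1) = 3.
(1,2) = 4 − 3 = 1 completes the 4 across.
(2,1) = 12 − 3 = 9 completes the 12 across.

3, 1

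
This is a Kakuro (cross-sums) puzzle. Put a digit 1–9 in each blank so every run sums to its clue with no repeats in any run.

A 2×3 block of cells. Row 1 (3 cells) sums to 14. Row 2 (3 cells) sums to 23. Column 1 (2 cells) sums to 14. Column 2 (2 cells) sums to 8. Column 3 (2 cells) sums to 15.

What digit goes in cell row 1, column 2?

2

23 in 3 cells must be {6,8,9}.
The 23 across and the 8 down share only 6, so (2,2) = 6.
(1,2) = 8 − 6 = 2 completes the 8 down.
Nothing is forced directly, so branch on (2,1), whose candidates are 8 or 9. If (2,1) = 8: then (1,1) would have to be in {3,4,5,7,8,9} for the 14 across but in {6} for the 14 down — contradiction. So (2,1) = 9.
(1,1) = 14 − 9 = 5 completes the 14 down.
(1,3) = 14 − 7 = 7 completes the 14 across.
(2,3) = 23 − 15 = 8 completes the 23 across.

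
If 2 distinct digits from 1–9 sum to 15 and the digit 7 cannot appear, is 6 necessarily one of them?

The only way to make 15 from 2 distinct digits under that restriction is {6,9}, which contains 6.

Yes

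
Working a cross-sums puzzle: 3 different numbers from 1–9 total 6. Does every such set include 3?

Yes

The only way to make 6 from 3 distinct digits is {1,2,3}, which contains 3.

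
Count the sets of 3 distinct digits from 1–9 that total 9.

3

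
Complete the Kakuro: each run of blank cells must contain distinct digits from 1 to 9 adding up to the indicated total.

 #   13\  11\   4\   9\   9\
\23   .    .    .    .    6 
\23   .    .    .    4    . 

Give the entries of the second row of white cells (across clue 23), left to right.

4 in 2 cells must be {1,3}.
R1C4 = 9 − 4 = 5 completes the 9 down.
R2C5 = 9 − 6 = 3 completes the 9 down.
Given what's placed, R2C3 must be 1 to fit the 23 across and 4 down.
R1C3 = 4 − 1 = 3 completes the 4 down.
No cell is forced outright now. R1C1 can only be 7 or 8 (the digits allowed by both its 23 across and its 13 down). If R1C1 = 8: then R1C2 would have to be in {1} for the 23 across but in {2,3,4,5,6,7,8,9} for the 11 down — contradiction. So R1C1 = 7.
R1C2 = 23 − 21 = 2 completes the 23 across.
R2C1 = 13 − 7 = 6 completes the 13 down.
R2C2 = 23 − 14 = 9 completes the 23 across.

6 9 1 4 3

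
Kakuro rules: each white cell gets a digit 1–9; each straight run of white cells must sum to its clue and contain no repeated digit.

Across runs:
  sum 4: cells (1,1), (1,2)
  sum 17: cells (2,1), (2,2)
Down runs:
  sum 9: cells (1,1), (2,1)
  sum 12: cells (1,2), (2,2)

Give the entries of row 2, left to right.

4 in 2 cells must be {1,3}; 17 in 2 cells must be {8,9}.
The 4 across and the 12 down share only 3, so (1,2) = 3.
The 17 across and the 9 down share only 8, so (2,1) = 8.
(2,2) = 17 − 8 = 9 completes the 17 across.
(1,1) = 4 − 3 = 1 completes the 4 across.

8, 9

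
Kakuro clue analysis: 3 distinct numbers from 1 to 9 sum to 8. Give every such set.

3 distinct digits from 1–9 sum between 6 and 24.

{1,2,5}; {1,3,4}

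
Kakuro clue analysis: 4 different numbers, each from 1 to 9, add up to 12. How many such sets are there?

4 distinct digits from 1–9 sum between 10 and 30.
Enumerating: {1,2,3,6}, {1,2,4,5}.

2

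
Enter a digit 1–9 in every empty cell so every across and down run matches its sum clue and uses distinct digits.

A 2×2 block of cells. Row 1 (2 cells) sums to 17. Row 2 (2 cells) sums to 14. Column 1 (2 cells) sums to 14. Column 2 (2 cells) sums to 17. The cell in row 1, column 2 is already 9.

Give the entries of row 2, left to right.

17 in 2 cells must be {8,9}.
(1,1) = 17 − 9 = 8 completes the 17 across.
(2,1) = 14 − 8 = 6 completes the 14 down.
(2,2) = 14 − 6 = 8 completes the 14 across.

6 8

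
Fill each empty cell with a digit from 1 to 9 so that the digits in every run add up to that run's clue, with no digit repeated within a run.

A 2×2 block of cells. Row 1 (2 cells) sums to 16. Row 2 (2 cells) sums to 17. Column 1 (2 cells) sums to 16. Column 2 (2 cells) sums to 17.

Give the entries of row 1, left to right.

7 9

16 in 2 cells must be {7,9}; 17 in 2 cells must be {8,9}.
The 16 across and the 17 down share only 9, so (1,2) = 9.
The 17 across and the 16 down share only 9, so (2,1) = 9.
(2,2) = 17 − 9 = 8 completes the 17 across.
(1,1) = 16 − 9 = 7 completes the 16 across.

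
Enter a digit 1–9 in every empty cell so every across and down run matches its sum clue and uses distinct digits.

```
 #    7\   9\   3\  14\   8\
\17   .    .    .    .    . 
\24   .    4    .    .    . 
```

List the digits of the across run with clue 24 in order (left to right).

6 4 1 8 5

3 in 2 cells must be {1,2}.
R1C2 = 9 − 4 = 5 completes the 9 down.
Given what's placed, R1C4 must be 6 to fit the 17 across and 14 down.
R2C4 = 14 − 6 = 8 completes the 14 down.
No cell is forced outright now. R1C1 can only be 1 or 2 or 3 (the digits allowed by both its 17 across and its 7 down). If R1C1 = 2: that forces R1C3 = 1, R1C5 = 3, R2C1 = 5, after which R2C3 would have to be in {1,6} for the 24 across but in {2} for the 3 down — contradiction. If R1C1 = 3: then R2C1 would have to be in {1,2,3,5,6,7,9} for the 24 across but in {4} for the 7 down — contradiction. So R1C1 = 1.
R1C3 = 2: the only remaining digit allowed by both the 17 across and the 3 down.
R1C5 = 17 − 14 = 3 completes the 17 across.
R2C1 = 7 − 1 = 6 completes the 7 down.
R2C3 = 3 − 2 = 1 completes the 3 down.
R2C5 = 24 − 19 = 5 completes the 24 across.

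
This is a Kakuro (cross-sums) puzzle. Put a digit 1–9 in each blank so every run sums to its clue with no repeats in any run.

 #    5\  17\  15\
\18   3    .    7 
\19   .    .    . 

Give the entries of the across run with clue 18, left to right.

3 8 7

17 in 2 cells must be {8,9}.
R1C2 = 18 − 10 = 8 completes the 18 across.
R2C1 = 5 − 3 = 2 completes the 5 down.
R2C2 = 17 − 8 = 9 completes the 17 down.
R2C3 = 19 − 11 = 8 completes the 19 across.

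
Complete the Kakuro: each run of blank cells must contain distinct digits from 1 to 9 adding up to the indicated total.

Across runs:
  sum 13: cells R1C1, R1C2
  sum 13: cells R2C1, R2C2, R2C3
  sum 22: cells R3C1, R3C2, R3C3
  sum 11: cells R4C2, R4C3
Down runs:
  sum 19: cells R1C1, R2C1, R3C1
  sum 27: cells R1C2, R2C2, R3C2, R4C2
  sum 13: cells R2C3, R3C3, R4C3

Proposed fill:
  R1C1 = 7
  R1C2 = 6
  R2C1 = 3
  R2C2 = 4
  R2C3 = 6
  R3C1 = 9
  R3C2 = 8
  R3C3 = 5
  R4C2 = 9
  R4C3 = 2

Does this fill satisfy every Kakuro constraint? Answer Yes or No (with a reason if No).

Yes

Across: 7+6=13; 3+4+6=13; 9+8+5=22; 9+2=11. Down: 7+3+9=19; 6+4+8+9=27; 6+5+2=13. No digit repeats within any run.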